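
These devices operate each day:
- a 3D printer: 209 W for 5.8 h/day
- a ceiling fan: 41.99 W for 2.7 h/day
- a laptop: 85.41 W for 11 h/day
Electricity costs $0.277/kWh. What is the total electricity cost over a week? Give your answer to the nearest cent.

$4.39

3D printer: 209 W × 5.8 h × 7 d = 8,485 Wh = 8.485 kWh
ceiling fan: 41.99 W × 2.7 h × 7 d = 794 Wh = 0.7936 kWh
laptop: 85.41 W × 11 h × 7 d = 6,577 Wh = 6.577 kWh
Total energy = 8.485 + 0.7936 + 6.577 = 15.86 kWh
Cost = 15.86 kWh × $0.277 = $4.39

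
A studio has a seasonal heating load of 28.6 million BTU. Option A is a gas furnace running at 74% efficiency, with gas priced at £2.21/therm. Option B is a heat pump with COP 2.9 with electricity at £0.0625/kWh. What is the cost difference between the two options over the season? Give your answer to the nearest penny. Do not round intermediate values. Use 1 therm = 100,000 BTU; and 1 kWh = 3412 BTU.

£673.48

Heat load = 28.6 × 10⁶ BTU = 28,600,000 BTU
Gas: input = 28,600,000 / 0.74 = 38,648,649 BTU = 386.5 therm → 386.5 × £2.21 = £854.14
Heat pump: 28,600,000 BTU / 3412 = 8,382 kWh heat; / 2.9 = 2,890 kWh in → × £0.0625 = £180.65
Difference = |£854.14 − £180.65| = £673.48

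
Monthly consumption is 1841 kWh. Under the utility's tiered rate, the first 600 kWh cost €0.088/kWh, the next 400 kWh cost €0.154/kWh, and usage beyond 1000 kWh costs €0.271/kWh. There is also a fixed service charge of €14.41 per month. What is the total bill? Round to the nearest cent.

First 600 kWh × €0.088 = €52.80
Next 400 kWh × €0.154 = €61.60
Remaining 841 kWh × €0.271 = €227.91
Energy charge = €342.31; + service €14.41 = €356.72

€356.72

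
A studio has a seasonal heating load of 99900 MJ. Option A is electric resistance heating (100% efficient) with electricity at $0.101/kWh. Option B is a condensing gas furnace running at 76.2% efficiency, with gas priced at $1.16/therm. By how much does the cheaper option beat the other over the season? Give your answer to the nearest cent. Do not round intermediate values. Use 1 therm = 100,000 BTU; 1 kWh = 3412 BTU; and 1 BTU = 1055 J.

$1361.51

Heat load = 99900 MJ = 99,900,000,000 J / 1055 = 94,691,943 BTU
Gas: input = 94,691,943 / 0.762 = 124,267,642 BTU = 1,243 therm → 1,243 × $1.16 = $1,441.50
Electric: 94,691,943 BTU / 3412 = 27,750 kWh → × $0.101 = $2,803.01
Difference = |$1,441.50 − $2,803.01| = $1,361.51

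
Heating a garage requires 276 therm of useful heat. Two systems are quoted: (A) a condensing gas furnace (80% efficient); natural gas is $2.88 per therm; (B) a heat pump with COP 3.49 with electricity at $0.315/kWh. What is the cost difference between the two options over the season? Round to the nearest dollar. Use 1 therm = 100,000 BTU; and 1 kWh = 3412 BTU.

Heat load = 276 therm × 100,000 = 27,600,000 BTU
Gas: input = 27,600,000 / 0.80 = 34,500,000 BTU = 345 therm → 345 × $2.88 = $993.60
Heat pump: 27,600,000 BTU / 3412 = 8,089 kWh heat; / 3.49 = 2,318 kWh in → × $0.315 = $730.10
Difference = |$993.60 − $730.10| = $263.50 ≈ $263

$263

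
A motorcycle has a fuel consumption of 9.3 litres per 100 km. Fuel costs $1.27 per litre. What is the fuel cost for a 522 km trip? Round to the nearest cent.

Fuel = 9.3 L/100 km × 522 km / 100 = 48.55 L
Cost = 48.55 L × $1.27/L = $61.65

$61.65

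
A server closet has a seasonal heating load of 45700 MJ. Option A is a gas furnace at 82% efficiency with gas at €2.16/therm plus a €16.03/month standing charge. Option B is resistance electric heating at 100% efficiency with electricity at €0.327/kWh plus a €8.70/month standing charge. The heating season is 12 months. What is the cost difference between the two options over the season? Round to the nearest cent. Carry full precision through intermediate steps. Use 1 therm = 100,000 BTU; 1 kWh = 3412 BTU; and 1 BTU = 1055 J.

Heat load = 45700 MJ = 45,700,000,000 J / 1055 = 43,317,536 BTU
Gas: input = 43,317,536 / 0.82 = 52,826,263 BTU = 528.3 therm → 528.3 × €2.16 = €1,141.05; + 12 × €16.03 standing = €1,333.41
Electric: 43,317,536 BTU / 3412 = 12,700 kWh → × €0.327 = €4,151.48; + 12 × €8.70 standing = €4,255.88
Difference = |€1,333.41 − €4,255.88| = €2,922.47

€2922.47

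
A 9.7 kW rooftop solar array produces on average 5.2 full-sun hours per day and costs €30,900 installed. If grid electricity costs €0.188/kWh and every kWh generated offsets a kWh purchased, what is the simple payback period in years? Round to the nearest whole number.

Daily generation = 9.7 kW × 5.2 h = 50.44 kWh
Annual generation = 50.44 × 365 = 18411 kWh
Annual savings = 18411 × €0.188 = €3,461.19
Payback = €30,900 / €3,461.19 = 8.93 years

9 years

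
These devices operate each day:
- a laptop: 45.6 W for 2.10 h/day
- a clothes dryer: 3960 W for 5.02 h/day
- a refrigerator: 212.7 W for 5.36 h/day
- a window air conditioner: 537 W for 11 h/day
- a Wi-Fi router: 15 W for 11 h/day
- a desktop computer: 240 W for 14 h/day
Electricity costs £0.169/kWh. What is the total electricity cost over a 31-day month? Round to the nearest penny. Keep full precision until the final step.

laptop: 45.6 W × 2.10 h × 31 d = 2,969 Wh = 2.969 kWh
clothes dryer: 3960 W × 5.02 h × 31 d = 616,255 Wh = 616.3 kWh
refrigerator: 212.7 W × 5.36 h × 31 d = 35,342 Wh = 35.34 kWh
window air conditioner: 537 W × 11 h × 31 d = 183,117 Wh = 183.1 kWh
Wi-Fi router: 15 W × 11 h × 31 d = 5,115 Wh = 5.115 kWh
desktop computer: 240 W × 14 h × 31 d = 104,160 Wh = 104.2 kWh
Total energy = 2.969 + 616.3 + 35.34 + 183.1 + 5.115 + 104.2 = 947 kWh
Cost = 947 kWh × £0.169 = £160.04

£160.04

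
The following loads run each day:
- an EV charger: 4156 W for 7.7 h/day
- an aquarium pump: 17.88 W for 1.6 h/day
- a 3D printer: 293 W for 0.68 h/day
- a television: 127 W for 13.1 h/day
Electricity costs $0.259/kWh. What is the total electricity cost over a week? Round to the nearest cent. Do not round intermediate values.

$61.45

EV charger: 4156 W × 7.7 h × 7 d = 224,008 Wh = 224 kWh
aquarium pump: 17.88 W × 1.6 h × 7 d = 200 Wh = 0.2003 kWh
3D printer: 293 W × 0.68 h × 7 d = 1,395 Wh = 1.395 kWh
television: 127 W × 13.1 h × 7 d = 11,646 Wh = 11.65 kWh
Total energy = 224 + 0.2003 + 1.395 + 11.65 = 237.2 kWh
Cost = 237.2 kWh × $0.259 = $61.45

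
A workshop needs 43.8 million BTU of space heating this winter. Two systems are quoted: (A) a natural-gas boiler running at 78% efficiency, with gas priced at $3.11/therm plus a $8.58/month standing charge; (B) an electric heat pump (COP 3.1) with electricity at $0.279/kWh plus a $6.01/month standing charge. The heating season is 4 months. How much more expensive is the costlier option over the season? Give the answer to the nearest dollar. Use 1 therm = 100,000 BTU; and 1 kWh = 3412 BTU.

Heat load = 43.8 × 10⁶ BTU = 43,800,000 BTU
Gas: input = 43,800,000 / 0.780 = 56,153,846 BTU = 561.5 therm → 561.5 × $3.11 = $1,746.38; + 4 × $8.58 standing = $1,780.70
Heat pump: 43,800,000 BTU / 3412 = 12,840 kWh heat; / 3.1 = 4,141 kWh in → × $0.279 = $1,155.33; + 4 × $6.01 standing = $1,179.37
Difference = |$1,780.70 − $1,179.37| = $601.33 ≈ $601

$601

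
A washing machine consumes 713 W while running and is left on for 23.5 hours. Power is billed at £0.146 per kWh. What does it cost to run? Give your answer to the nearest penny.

£2.45

Energy = 713 W × 23.5 h = 16,756 Wh = 16.76 kWh
Cost = 16.76 kWh × £0.146/kWh = £2.45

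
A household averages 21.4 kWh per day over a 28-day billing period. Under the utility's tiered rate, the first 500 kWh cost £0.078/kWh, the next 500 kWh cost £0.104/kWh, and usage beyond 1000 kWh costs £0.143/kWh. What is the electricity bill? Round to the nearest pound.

Usage = 21.4 kWh/day × 28 days = 599.2 kWh
First 500 kWh × £0.078 = £39.00
Next 99.2 kWh × £0.104 = £10.32
Remaining tier: 0 kWh (not reached)
Total = £49.32 ≈ £49

£49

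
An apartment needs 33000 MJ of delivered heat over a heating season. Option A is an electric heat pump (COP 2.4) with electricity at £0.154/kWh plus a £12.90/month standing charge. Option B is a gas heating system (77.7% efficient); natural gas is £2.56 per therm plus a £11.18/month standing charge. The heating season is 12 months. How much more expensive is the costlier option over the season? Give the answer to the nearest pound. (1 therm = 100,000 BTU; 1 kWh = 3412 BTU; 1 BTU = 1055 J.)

£422

Heat load = 33000 MJ = 33,000,000,000 J / 1055 = 31,279,621 BTU
Gas: input = 31,279,621 / 0.777 = 40,256,912 BTU = 402.6 therm → 402.6 × £2.56 = £1,030.58; + 12 × £11.18 standing = £1,164.74
Heat pump: 31,279,621 BTU / 3412 = 9,168 kWh heat; / 2.4 = 3,820 kWh in → × £0.154 = £588.25; + 12 × £12.90 standing = £743.05
Difference = |£1,164.74 − £743.05| = £421.69 ≈ £422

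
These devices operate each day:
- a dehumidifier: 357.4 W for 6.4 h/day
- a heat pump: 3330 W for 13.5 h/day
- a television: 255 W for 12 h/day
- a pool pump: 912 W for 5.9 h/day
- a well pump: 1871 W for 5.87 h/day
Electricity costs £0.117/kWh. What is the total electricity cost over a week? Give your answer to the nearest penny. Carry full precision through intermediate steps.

dehumidifier: 357.4 W × 6.4 h × 7 d = 16,012 Wh = 16.01 kWh
heat pump: 3330 W × 13.5 h × 7 d = 314,685 Wh = 314.7 kWh
television: 255 W × 12 h × 7 d = 21,420 Wh = 21.42 kWh
pool pump: 912 W × 5.9 h × 7 d = 37,666 Wh = 37.67 kWh
well pump: 1871 W × 5.87 h × 7 d = 76,879 Wh = 76.88 kWh
Total energy = 16.01 + 314.7 + 21.42 + 37.67 + 76.88 = 466.7 kWh
Cost = 466.7 kWh × £0.117 = £54.60

£54.60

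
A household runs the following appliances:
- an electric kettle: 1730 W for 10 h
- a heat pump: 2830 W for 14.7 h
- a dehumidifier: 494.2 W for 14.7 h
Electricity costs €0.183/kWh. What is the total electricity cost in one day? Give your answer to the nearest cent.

€12.11

electric kettle: 1730 W × 10 h = 17,300 Wh = 17.3 kWh
heat pump: 2830 W × 14.7 h = 41,601 Wh = 41.6 kWh
dehumidifier: 494.2 W × 14.7 h = 7,265 Wh = 7.265 kWh
Total energy = 17.3 + 41.6 + 7.265 = 66.17 kWh
Cost = 66.17 kWh × €0.183 = €12.11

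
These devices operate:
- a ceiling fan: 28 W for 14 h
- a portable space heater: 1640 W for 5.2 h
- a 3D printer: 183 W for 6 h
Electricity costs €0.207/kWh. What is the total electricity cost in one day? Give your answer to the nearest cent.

€2.07

ceiling fan: 28 W × 14 h = 392 Wh = 0.392 kWh
portable space heater: 1640 W × 5.2 h = 8,528 Wh = 8.528 kWh
3D printer: 183 W × 6 h = 1,098 Wh = 1.098 kWh
Total energy = 0.392 + 8.528 + 1.098 = 10.02 kWh
Cost = 10.02 kWh × €0.207 = €2.07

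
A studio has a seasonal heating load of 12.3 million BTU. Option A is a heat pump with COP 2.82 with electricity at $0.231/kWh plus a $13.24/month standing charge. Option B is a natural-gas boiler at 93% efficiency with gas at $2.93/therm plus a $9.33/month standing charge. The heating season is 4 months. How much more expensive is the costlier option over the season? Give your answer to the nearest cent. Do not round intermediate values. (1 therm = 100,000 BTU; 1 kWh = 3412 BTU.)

$76.58

Heat load = 12.3 × 10⁶ BTU = 12,300,000 BTU
Gas: input = 12,300,000 / 0.930 = 13,225,806 BTU = 132.3 therm → 132.3 × $2.93 = $387.52; + 4 × $9.33 standing = $424.84
Heat pump: 12,300,000 BTU / 3412 = 3,605 kWh heat; / 2.82 = 1,278 kWh in → × $0.231 = $295.30; + 4 × $13.24 standing = $348.26
Difference = |$424.84 − $348.26| = $76.58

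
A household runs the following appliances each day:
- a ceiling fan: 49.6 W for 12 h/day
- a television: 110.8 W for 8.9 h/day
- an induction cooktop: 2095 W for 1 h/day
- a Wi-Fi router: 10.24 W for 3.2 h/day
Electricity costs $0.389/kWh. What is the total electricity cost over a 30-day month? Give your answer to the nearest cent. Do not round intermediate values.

ceiling fan: 49.6 W × 12 h × 30 d = 17,856 Wh = 17.86 kWh
television: 110.8 W × 8.9 h × 30 d = 29,584 Wh = 29.58 kWh
induction cooktop: 2095 W × 1 h × 30 d = 62,850 Wh = 62.85 kWh
Wi-Fi router: 10.24 W × 3.2 h × 30 d = 983 Wh = 0.983 kWh
Total energy = 17.86 + 29.58 + 62.85 + 0.983 = 111.3 kWh
Cost = 111.3 kWh × $0.389 = $43.29

$43.29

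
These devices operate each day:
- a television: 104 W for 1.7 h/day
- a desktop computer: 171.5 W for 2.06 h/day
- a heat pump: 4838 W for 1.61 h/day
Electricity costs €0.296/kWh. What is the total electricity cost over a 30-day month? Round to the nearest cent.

television: 104 W × 1.7 h × 30 d = 5,304 Wh = 5.304 kWh
desktop computer: 171.5 W × 2.06 h × 30 d = 10,599 Wh = 10.6 kWh
heat pump: 4838 W × 1.61 h × 30 d = 233,675 Wh = 233.7 kWh
Total energy = 5.304 + 10.6 + 233.7 = 249.6 kWh
Cost = 249.6 kWh × €0.296 = €73.88

€73.88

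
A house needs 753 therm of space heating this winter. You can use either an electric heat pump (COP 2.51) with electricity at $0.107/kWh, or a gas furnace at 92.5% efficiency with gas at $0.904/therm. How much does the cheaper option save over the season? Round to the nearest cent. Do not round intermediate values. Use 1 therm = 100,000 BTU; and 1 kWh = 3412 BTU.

$204.89

Heat load = 753 therm × 100,000 = 75,300,000 BTU
Gas: input = 75,300,000 / 0.925 = 81,405,405 BTU = 814.1 therm → 814.1 × $0.904 = $735.90
Heat pump: 75,300,000 BTU / 3412 = 22,070 kWh heat; / 2.51 = 8,792 kWh in → × $0.107 = $940.80
Difference = |$735.90 − $940.80| = $204.89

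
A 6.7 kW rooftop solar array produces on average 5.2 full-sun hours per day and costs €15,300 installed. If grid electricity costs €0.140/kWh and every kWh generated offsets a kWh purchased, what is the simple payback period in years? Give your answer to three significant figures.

8.59 years

Daily generation = 6.7 kW × 5.2 h = 34.84 kWh
Annual generation = 34.84 × 365 = 12717 kWh
Annual savings = 12717 × €0.140 = €1,780.32
Payback = €15,300 / €1,780.32 = 8.59 years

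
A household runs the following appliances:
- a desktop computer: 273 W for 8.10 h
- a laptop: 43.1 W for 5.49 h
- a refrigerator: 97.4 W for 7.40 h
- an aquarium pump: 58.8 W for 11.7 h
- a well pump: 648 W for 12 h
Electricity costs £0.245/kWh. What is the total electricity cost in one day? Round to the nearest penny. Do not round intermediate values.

£2.85

desktop computer: 273 W × 8.10 h = 2,211 Wh = 2.211 kWh
laptop: 43.1 W × 5.49 h = 237 Wh = 0.2366 kWh
refrigerator: 97.4 W × 7.40 h = 721 Wh = 0.7208 kWh
aquarium pump: 58.8 W × 11.7 h = 688 Wh = 0.688 kWh
well pump: 648 W × 12 h = 7,776 Wh = 7.776 kWh
Total energy = 2.211 + 0.2366 + 0.7208 + 0.688 + 7.776 = 11.63 kWh
Cost = 11.63 kWh × £0.245 = £2.85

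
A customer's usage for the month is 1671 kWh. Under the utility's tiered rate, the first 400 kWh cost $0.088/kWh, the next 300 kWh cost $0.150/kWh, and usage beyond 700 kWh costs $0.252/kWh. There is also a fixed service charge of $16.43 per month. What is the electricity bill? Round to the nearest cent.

First 400 kWh × $0.088 = $35.20
Next 300 kWh × $0.150 = $45.00
Remaining 971 kWh × $0.252 = $244.69
Energy charge = $324.89; + service $16.43 = $341.32

$341.32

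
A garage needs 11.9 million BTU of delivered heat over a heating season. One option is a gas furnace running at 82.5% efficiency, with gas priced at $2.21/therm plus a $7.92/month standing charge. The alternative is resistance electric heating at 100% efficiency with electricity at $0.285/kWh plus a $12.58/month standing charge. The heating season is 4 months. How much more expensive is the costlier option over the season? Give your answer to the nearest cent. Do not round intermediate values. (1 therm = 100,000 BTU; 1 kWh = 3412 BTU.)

Heat load = 11.9 × 10⁶ BTU = 11,900,000 BTU
Gas: input = 11,900,000 / 0.825 = 14,424,242 BTU = 144.2 therm → 144.2 × $2.21 = $318.78; + 4 × $7.92 standing = $350.46
Electric: 11,900,000 BTU / 3412 = 3,488 kWh → × $0.285 = $993.99; + 4 × $12.58 standing = $1,044.31
Difference = |$350.46 − $1,044.31| = $693.86

$693.86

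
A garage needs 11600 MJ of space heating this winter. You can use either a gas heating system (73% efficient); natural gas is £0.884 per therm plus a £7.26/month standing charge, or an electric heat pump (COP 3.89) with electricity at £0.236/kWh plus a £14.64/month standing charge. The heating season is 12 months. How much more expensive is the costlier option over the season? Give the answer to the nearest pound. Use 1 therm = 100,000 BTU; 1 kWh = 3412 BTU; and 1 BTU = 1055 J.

£151

Heat load = 11600 MJ = 11,600,000,000 J / 1055 = 10,995,261 BTU
Gas: input = 10,995,261 / 0.730 = 15,062,001 BTU = 150.6 therm → 150.6 × £0.884 = £133.15; + 12 × £7.26 standing = £220.27
Heat pump: 10,995,261 BTU / 3412 = 3,223 kWh heat; / 3.89 = 828.4 kWh in → × £0.236 = £195.51; + 12 × £14.64 standing = £371.19
Difference = |£220.27 − £371.19| = £150.92 ≈ £151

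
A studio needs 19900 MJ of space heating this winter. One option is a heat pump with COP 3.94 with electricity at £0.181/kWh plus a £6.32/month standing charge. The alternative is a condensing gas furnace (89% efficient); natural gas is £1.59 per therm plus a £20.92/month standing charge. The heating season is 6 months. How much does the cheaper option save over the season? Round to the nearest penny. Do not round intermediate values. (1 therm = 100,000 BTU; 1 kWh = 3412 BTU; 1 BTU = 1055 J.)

Heat load = 19900 MJ = 19,900,000,000 J / 1055 = 18,862,559 BTU
Gas: input = 18,862,559 / 0.89 = 21,193,887 BTU = 211.9 therm → 211.9 × £1.59 = £336.98; + 6 × £20.92 standing = £462.50
Heat pump: 18,862,559 BTU / 3412 = 5,528 kWh heat; / 3.94 = 1,403 kWh in → × £0.181 = £253.97; + 6 × £6.32 standing = £291.89
Difference = |£462.50 − £291.89| = £170.62

£170.62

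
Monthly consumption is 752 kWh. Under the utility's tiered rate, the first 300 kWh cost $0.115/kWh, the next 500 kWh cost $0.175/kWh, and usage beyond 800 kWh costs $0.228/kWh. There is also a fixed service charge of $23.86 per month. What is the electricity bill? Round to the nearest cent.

$137.46

First 300 kWh × $0.115 = $34.50
Next 452 kWh × $0.175 = $79.10
Remaining tier: 0 kWh (not reached)
Energy charge = $113.60; + service $23.86 = $137.46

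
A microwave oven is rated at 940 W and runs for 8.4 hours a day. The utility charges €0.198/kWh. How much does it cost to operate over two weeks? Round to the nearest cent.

€21.89

Energy = 940 W × 8.4 h/day × 14 days = 110,544 Wh = 110.5 kWh
Cost = 110.5 kWh × €0.198/kWh = €21.89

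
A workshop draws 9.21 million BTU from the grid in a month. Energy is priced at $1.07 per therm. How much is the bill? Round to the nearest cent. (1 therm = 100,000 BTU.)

9.21 million BTU × (10 therm/million BTU) = 92.1 therm
Cost = 92.1 therm × $1.07/therm = $98.55

$98.55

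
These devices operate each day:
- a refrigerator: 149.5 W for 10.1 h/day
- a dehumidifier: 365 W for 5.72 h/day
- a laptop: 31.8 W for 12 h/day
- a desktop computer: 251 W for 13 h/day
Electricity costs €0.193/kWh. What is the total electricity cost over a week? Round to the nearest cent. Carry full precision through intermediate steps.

refrigerator: 149.5 W × 10.1 h × 7 d = 10,570 Wh = 10.57 kWh
dehumidifier: 365 W × 5.72 h × 7 d = 14,615 Wh = 14.61 kWh
laptop: 31.8 W × 12 h × 7 d = 2,671 Wh = 2.671 kWh
desktop computer: 251 W × 13 h × 7 d = 22,841 Wh = 22.84 kWh
Total energy = 10.57 + 14.61 + 2.671 + 22.84 = 50.7 kWh
Cost = 50.7 kWh × €0.193 = €9.78

€9.78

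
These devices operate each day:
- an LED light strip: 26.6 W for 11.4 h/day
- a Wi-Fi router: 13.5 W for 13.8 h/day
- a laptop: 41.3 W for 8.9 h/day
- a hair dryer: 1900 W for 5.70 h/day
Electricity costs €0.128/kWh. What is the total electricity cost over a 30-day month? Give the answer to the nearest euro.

LED light strip: 26.6 W × 11.4 h × 30 d = 9,097 Wh = 9.097 kWh
Wi-Fi router: 13.5 W × 13.8 h × 30 d = 5,589 Wh = 5.589 kWh
laptop: 41.3 W × 8.9 h × 30 d = 11,027 Wh = 11.03 kWh
hair dryer: 1900 W × 5.70 h × 30 d = 324,900 Wh = 324.9 kWh
Total energy = 9.097 + 5.589 + 11.03 + 324.9 = 350.6 kWh
Cost = 350.6 kWh × €0.128 = €44.88 ≈ €45

€45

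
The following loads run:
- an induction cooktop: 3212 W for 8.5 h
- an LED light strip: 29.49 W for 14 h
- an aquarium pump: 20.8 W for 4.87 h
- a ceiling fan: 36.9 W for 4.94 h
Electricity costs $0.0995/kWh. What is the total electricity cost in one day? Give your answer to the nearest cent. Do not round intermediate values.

induction cooktop: 3212 W × 8.5 h = 27,302 Wh = 27.3 kWh
LED light strip: 29.49 W × 14 h = 413 Wh = 0.4129 kWh
aquarium pump: 20.8 W × 4.87 h = 101 Wh = 0.1013 kWh
ceiling fan: 36.9 W × 4.94 h = 182 Wh = 0.1823 kWh
Total energy = 27.3 + 0.4129 + 0.1013 + 0.1823 = 28 kWh
Cost = 28 kWh × $0.0995 = $2.79

$2.79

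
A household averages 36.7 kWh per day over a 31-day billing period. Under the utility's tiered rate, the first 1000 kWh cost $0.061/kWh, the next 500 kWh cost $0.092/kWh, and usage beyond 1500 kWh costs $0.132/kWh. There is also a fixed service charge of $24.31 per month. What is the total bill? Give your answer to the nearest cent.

$97.98

Usage = 36.7 kWh/day × 31 days = 1137.7 kWh
First 1000 kWh × $0.061 = $61.00
Next 137.7 kWh × $0.092 = $12.67
Remaining tier: 0 kWh (not reached)
Energy charge = $73.67; + service $24.31 = $97.98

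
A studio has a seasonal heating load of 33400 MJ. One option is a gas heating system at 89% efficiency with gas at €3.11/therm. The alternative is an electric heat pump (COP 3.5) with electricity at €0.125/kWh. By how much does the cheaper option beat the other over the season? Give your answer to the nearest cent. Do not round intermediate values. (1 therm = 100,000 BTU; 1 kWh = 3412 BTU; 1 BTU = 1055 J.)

Heat load = 33400 MJ = 33,400,000,000 J / 1055 = 31,658,768 BTU
Gas: input = 31,658,768 / 0.89 = 35,571,649 BTU = 355.7 therm → 355.7 × €3.11 = €1,106.28
Heat pump: 31,658,768 BTU / 3412 = 9,279 kWh heat; / 3.5 = 2,651 kWh in → × €0.125 = €331.38
Difference = |€1,106.28 − €331.38| = €774.90

€774.90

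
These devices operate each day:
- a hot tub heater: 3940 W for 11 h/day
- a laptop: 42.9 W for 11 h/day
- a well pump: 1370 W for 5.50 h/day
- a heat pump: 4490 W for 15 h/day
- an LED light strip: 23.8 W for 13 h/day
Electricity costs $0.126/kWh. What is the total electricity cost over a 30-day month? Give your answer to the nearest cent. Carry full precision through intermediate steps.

hot tub heater: 3940 W × 11 h × 30 d = 1,300,200 Wh = 1,300 kWh
laptop: 42.9 W × 11 h × 30 d = 14,157 Wh = 14.16 kWh
well pump: 1370 W × 5.50 h × 30 d = 226,050 Wh = 226.1 kWh
heat pump: 4490 W × 15 h × 30 d = 2,020,500 Wh = 2,020 kWh
LED light strip: 23.8 W × 13 h × 30 d = 9,282 Wh = 9.282 kWh
Total energy = 1,300 + 14.16 + 226.1 + 2,020 + 9.282 = 3,570 kWh
Cost = 3,570 kWh × $0.126 = $449.84

$449.84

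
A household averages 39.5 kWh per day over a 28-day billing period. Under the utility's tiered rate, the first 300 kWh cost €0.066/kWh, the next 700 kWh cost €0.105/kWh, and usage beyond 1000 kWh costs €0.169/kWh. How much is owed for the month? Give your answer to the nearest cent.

€111.21

Usage = 39.5 kWh/day × 28 days = 1106 kWh
First 300 kWh × €0.066 = €19.80
Next 700 kWh × €0.105 = €73.50
Remaining 106 kWh × €0.169 = €17.91
Total = €111.21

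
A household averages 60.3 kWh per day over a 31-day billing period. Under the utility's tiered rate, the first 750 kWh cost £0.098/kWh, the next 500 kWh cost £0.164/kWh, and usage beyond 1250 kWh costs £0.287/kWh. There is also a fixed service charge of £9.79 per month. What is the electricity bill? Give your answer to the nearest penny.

£343.03

Usage = 60.3 kWh/day × 31 days = 1869.3 kWh
First 750 kWh × £0.098 = £73.50
Next 500 kWh × £0.164 = £82.00
Remaining 619.3 kWh × £0.287 = £177.74
Energy charge = £333.24; + service £9.79 = £343.03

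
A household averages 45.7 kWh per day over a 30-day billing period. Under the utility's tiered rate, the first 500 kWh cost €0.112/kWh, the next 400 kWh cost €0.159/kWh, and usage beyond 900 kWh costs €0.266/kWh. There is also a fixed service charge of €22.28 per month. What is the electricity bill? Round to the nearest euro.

€267

Usage = 45.7 kWh/day × 30 days = 1371 kWh
First 500 kWh × €0.112 = €56.00
Next 400 kWh × €0.159 = €63.60
Remaining 471 kWh × €0.266 = €125.29
Energy charge = €244.89; + service €22.28 = €267.17 ≈ €267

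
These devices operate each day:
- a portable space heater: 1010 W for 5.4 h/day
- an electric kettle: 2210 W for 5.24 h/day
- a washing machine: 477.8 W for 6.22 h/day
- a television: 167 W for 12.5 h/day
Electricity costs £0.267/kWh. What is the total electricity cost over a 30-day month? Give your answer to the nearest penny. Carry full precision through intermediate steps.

portable space heater: 1010 W × 5.4 h × 30 d = 163,620 Wh = 163.6 kWh
electric kettle: 2210 W × 5.24 h × 30 d = 347,412 Wh = 347.4 kWh
washing machine: 477.8 W × 6.22 h × 30 d = 89,157 Wh = 89.16 kWh
television: 167 W × 12.5 h × 30 d = 62,625 Wh = 62.62 kWh
Total energy = 163.6 + 347.4 + 89.16 + 62.62 = 662.8 kWh
Cost = 662.8 kWh × £0.267 = £176.97

£176.97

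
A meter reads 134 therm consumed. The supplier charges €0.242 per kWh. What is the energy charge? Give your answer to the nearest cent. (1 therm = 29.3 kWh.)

€950.14

134 therm × (29.3 kWh/therm) = 3,926 kWh
Cost = 3,926 kWh × €0.242/kWh = €950.14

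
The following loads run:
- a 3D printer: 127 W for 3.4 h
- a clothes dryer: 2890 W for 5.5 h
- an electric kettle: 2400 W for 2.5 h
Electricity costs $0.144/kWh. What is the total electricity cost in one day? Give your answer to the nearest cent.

3D printer: 127 W × 3.4 h = 432 Wh = 0.4318 kWh
clothes dryer: 2890 W × 5.5 h = 15,895 Wh = 15.89 kWh
electric kettle: 2400 W × 2.5 h = 6,000 Wh = 6 kWh
Total energy = 0.4318 + 15.89 + 6 = 22.33 kWh
Cost = 22.33 kWh × $0.144 = $3.22

$3.22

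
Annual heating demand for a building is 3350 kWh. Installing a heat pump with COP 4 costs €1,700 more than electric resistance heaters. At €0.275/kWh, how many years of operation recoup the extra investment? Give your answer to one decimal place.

2.5 years

Resistance: 3350 kWh × €0.275 = €921.25/yr
Heat pump: 3350 / 4 = 837.5 kWh in → × €0.275 = €230.31/yr
Annual savings = €690.94
Payback = €1,700 / €690.94 = 2.46 years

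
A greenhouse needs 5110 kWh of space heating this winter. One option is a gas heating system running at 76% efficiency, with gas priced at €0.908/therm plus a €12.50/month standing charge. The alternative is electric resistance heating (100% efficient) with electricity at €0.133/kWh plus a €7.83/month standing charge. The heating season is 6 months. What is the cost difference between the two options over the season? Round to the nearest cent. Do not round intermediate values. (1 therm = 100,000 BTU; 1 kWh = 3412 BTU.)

€443.30

Heat load = 5110 kWh × 3412 = 17,435,320 BTU
Gas: input = 17,435,320 / 0.76 = 22,941,211 BTU = 229.4 therm → 229.4 × €0.908 = €208.31; + 6 × €12.50 standing = €283.31
Electric: 17,435,320 BTU / 3412 = 5,110 kWh → × €0.133 = €679.63; + 6 × €7.83 standing = €726.61
Difference = |€283.31 − €726.61| = €443.30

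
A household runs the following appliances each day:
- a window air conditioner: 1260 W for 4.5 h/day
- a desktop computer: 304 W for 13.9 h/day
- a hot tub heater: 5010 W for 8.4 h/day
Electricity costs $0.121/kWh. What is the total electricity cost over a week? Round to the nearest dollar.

$44

window air conditioner: 1260 W × 4.5 h × 7 d = 39,690 Wh = 39.69 kWh
desktop computer: 304 W × 13.9 h × 7 d = 29,579 Wh = 29.58 kWh
hot tub heater: 5010 W × 8.4 h × 7 d = 294,588 Wh = 294.6 kWh
Total energy = 39.69 + 29.58 + 294.6 = 363.9 kWh
Cost = 363.9 kWh × $0.121 = $44.03 ≈ $44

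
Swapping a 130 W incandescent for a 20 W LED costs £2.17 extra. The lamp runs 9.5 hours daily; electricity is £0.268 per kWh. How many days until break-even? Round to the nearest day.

8 days

Power saved = 130 − 20 = 110 W
Daily energy saved = 110 W × 9.5 h = 1045 Wh = 1.045 kWh
Daily savings = 1.045 × £0.268 = £0.2801
Payback = £2.17 / £0.2801 per day = 7.748 days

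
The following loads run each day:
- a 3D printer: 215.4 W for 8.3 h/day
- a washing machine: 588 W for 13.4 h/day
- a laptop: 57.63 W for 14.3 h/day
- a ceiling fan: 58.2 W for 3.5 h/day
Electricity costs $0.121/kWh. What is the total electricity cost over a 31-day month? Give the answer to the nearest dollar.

$40

3D printer: 215.4 W × 8.3 h × 31 d = 55,422 Wh = 55.42 kWh
washing machine: 588 W × 13.4 h × 31 d = 244,255 Wh = 244.3 kWh
laptop: 57.63 W × 14.3 h × 31 d = 25,547 Wh = 25.55 kWh
ceiling fan: 58.2 W × 3.5 h × 31 d = 6,315 Wh = 6.315 kWh
Total energy = 55.42 + 244.3 + 25.55 + 6.315 = 331.5 kWh
Cost = 331.5 kWh × $0.121 = $40.12 ≈ $40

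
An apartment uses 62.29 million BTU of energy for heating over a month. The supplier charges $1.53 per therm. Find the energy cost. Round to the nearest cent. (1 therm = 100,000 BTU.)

$953.04

62.29 million BTU × (10 therm/million BTU) = 622.9 therm
Cost = 622.9 therm × $1.53/therm = $953.04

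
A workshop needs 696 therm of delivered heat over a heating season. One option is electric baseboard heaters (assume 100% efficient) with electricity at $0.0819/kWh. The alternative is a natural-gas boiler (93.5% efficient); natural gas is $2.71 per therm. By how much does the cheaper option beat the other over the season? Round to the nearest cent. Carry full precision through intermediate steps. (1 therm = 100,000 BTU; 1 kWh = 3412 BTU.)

Heat load = 696 therm × 100,000 = 69,600,000 BTU
Gas: input = 69,600,000 / 0.935 = 74,438,503 BTU = 744.4 therm → 744.4 × $2.71 = $2,017.28
Electric: 69,600,000 BTU / 3412 = 20,400 kWh → × $0.0819 = $1,670.64
Difference = |$2,017.28 − $1,670.64| = $346.64

$346.64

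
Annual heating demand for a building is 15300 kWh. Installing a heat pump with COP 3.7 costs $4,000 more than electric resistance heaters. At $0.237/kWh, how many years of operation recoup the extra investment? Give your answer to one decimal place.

Resistance: 15300 kWh × $0.237 = $3,626.10/yr
Heat pump: 15300 / 3.7 = 4135 kWh in → × $0.237 = $980.03/yr
Annual savings = $2,646.07
Payback = $4,000 / $2,646.07 = 1.51 years

1.5 years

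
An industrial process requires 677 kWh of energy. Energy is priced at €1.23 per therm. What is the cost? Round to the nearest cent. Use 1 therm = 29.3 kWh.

€28.42

677 kWh × (0.03413 therm/kWh) = 23.11 therm
Cost = 23.11 therm × €1.23/therm = €28.42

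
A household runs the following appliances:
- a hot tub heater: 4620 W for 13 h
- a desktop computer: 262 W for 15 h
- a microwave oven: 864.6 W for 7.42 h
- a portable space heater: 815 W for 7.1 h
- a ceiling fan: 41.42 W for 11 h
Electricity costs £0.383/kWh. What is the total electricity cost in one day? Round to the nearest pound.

£29

hot tub heater: 4620 W × 13 h = 60,060 Wh = 60.06 kWh
desktop computer: 262 W × 15 h = 3,930 Wh = 3.93 kWh
microwave oven: 864.6 W × 7.42 h = 6,415 Wh = 6.415 kWh
portable space heater: 815 W × 7.1 h = 5,786 Wh = 5.787 kWh
ceiling fan: 41.42 W × 11 h = 456 Wh = 0.4556 kWh
Total energy = 60.06 + 3.93 + 6.415 + 5.787 + 0.4556 = 76.65 kWh
Cost = 76.65 kWh × £0.383 = £29.36 ≈ £29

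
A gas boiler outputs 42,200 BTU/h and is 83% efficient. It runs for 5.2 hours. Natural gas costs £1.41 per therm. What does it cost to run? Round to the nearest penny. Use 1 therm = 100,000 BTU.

Heat delivered = 42,200 BTU/h × 5.2 h = 219,440 BTU
Gas input = 219,440 / 0.830 = 264,386 BTU
= 264,386 / 100,000 = 2.644 therm
Cost = 2.644 × £1.41/therm = £3.73

£3.73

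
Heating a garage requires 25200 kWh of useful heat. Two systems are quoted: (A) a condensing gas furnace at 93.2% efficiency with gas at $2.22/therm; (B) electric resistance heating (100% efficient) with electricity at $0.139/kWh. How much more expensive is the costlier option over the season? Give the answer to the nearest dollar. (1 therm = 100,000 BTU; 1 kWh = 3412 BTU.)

Heat load = 25200 kWh × 3412 = 85,982,400 BTU
Gas: input = 85,982,400 / 0.932 = 92,255,794 BTU = 922.6 therm → 922.6 × $2.22 = $2,048.08
Electric: 85,982,400 BTU / 3412 = 25,200 kWh → × $0.139 = $3,502.80
Difference = |$2,048.08 − $3,502.80| = $1,454.72 ≈ $1455

$1455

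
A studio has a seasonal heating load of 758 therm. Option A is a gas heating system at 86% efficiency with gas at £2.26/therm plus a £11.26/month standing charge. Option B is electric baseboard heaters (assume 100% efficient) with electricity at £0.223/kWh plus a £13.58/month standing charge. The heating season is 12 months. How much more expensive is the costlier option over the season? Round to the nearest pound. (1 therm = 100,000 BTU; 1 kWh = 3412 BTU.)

Heat load = 758 therm × 100,000 = 75,800,000 BTU
Gas: input = 75,800,000 / 0.86 = 88,139,535 BTU = 881.4 therm → 881.4 × £2.26 = £1,991.95; + 12 × £11.26 standing = £2,127.07
Electric: 75,800,000 BTU / 3412 = 22,220 kWh → × £0.223 = £4,954.10; + 12 × £13.58 standing = £5,117.06
Difference = |£2,127.07 − £5,117.06| = £2,989.99 ≈ £2990

£2990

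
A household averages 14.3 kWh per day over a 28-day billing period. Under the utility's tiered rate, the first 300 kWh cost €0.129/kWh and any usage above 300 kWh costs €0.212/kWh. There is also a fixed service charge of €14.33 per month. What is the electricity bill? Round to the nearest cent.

€74.31

Usage = 14.3 kWh/day × 28 days = 400.4 kWh
First 300 kWh × €0.129 = €38.70
Remaining 100.4 kWh × €0.212 = €21.28
Energy charge = €59.98; + service €14.33 = €74.31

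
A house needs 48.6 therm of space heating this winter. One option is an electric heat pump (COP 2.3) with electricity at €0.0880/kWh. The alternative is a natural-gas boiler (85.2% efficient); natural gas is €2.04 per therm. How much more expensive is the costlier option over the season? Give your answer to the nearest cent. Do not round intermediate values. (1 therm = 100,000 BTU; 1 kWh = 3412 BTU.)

Heat load = 48.6 therm × 100,000 = 4,860,000 BTU
Gas: input = 4,860,000 / 0.852 = 5,704,225 BTU = 57.04 therm → 57.04 × €2.04 = €116.37
Heat pump: 4,860,000 BTU / 3412 = 1,424 kWh heat; / 2.3 = 619.3 kWh in → × €0.0880 = €54.50
Difference = |€116.37 − €54.50| = €61.87

€61.87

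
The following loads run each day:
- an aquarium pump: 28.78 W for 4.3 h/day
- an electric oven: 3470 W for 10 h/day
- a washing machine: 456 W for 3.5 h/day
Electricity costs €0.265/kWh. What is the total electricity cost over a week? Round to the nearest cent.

€67.56

aquarium pump: 28.78 W × 4.3 h × 7 d = 866 Wh = 0.8663 kWh
electric oven: 3470 W × 10 h × 7 d = 242,900 Wh = 242.9 kWh
washing machine: 456 W × 3.5 h × 7 d = 11,172 Wh = 11.17 kWh
Total energy = 0.8663 + 242.9 + 11.17 = 254.9 kWh
Cost = 254.9 kWh × €0.265 = €67.56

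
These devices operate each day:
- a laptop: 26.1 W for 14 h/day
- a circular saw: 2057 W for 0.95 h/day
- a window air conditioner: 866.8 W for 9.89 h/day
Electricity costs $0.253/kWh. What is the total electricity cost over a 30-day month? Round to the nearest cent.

$82.67

laptop: 26.1 W × 14 h × 30 d = 10,962 Wh = 10.96 kWh
circular saw: 2057 W × 0.95 h × 30 d = 58,624 Wh = 58.62 kWh
window air conditioner: 866.8 W × 9.89 h × 30 d = 257,180 Wh = 257.2 kWh
Total energy = 10.96 + 58.62 + 257.2 = 326.8 kWh
Cost = 326.8 kWh × $0.253 = $82.67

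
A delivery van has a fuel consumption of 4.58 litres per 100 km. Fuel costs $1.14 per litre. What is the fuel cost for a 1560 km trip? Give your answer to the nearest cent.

$81.45

Fuel = 4.58 L/100 km × 1560 km / 100 = 71.45 L
Cost = 71.45 L × $1.14/L = $81.45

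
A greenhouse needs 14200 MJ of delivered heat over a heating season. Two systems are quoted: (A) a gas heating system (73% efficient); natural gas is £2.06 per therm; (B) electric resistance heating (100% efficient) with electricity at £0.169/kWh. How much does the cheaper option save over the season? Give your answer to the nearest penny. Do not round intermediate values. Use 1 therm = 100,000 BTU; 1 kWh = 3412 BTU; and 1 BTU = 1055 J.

Heat load = 14200 MJ = 14,200,000,000 J / 1055 = 13,459,716 BTU
Gas: input = 13,459,716 / 0.73 = 18,437,967 BTU = 184.4 therm → 184.4 × £2.06 = £379.82
Electric: 13,459,716 BTU / 3412 = 3,945 kWh → × £0.169 = £666.67
Difference = |£379.82 − £666.67| = £286.85

£286.85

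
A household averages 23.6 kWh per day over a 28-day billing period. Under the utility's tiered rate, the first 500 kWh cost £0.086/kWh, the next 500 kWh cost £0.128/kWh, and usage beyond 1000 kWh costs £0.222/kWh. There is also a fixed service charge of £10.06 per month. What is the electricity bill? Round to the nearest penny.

£73.64

Usage = 23.6 kWh/day × 28 days = 660.8 kWh
First 500 kWh × £0.086 = £43.00
Next 160.8 kWh × £0.128 = £20.58
Remaining tier: 0 kWh (not reached)
Energy charge = £63.58; + service £10.06 = £73.64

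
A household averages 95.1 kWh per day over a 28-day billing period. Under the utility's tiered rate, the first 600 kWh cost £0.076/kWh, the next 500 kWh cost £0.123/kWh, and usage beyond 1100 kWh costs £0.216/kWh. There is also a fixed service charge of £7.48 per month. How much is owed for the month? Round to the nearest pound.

£452

Usage = 95.1 kWh/day × 28 days = 2662.8 kWh
First 600 kWh × £0.076 = £45.60
Next 500 kWh × £0.123 = £61.50
Remaining 1562.8 kWh × £0.216 = £337.56
Energy charge = £444.66; + service £7.48 = £452.14 ≈ £452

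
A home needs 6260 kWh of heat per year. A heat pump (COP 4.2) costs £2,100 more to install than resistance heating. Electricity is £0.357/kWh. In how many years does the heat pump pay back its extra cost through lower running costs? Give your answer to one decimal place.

Resistance: 6260 kWh × £0.357 = £2,234.82/yr
Heat pump: 6260 / 4.2 = 1490 kWh in → × £0.357 = £532.10/yr
Annual savings = £1,702.72
Payback = £2,100 / £1,702.72 = 1.23 years

1.2 years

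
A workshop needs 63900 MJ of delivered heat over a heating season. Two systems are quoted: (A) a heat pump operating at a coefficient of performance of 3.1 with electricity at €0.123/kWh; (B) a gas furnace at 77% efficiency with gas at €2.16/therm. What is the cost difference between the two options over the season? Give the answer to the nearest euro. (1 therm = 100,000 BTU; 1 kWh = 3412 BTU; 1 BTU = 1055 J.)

Heat load = 63900 MJ = 63,900,000,000 J / 1055 = 60,568,720 BTU
Gas: input = 60,568,720 / 0.77 = 78,660,676 BTU = 786.6 therm → 786.6 × €2.16 = €1,699.07
Heat pump: 60,568,720 BTU / 3412 = 17,750 kWh heat; / 3.1 = 5,726 kWh in → × €0.123 = €704.34
Difference = |€1,699.07 − €704.34| = €994.73 ≈ €995

€995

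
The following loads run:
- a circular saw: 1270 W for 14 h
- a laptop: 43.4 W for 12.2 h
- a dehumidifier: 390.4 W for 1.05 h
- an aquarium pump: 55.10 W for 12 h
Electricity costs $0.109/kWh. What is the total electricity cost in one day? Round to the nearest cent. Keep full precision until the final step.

$2.11

circular saw: 1270 W × 14 h = 17,780 Wh = 17.78 kWh
laptop: 43.4 W × 12.2 h = 529 Wh = 0.5295 kWh
dehumidifier: 390.4 W × 1.05 h = 410 Wh = 0.4099 kWh
aquarium pump: 55.10 W × 12 h = 661 Wh = 0.6612 kWh
Total energy = 17.78 + 0.5295 + 0.4099 + 0.6612 = 19.38 kWh
Cost = 19.38 kWh × $0.109 = $2.11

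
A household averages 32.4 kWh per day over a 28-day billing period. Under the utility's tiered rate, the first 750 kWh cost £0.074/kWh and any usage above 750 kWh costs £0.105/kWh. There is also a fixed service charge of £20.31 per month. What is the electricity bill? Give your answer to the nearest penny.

£92.32

Usage = 32.4 kWh/day × 28 days = 907.2 kWh
First 750 kWh × £0.074 = £55.50
Remaining 157.2 kWh × £0.105 = £16.51
Energy charge = £72.01; + service £20.31 = £92.32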